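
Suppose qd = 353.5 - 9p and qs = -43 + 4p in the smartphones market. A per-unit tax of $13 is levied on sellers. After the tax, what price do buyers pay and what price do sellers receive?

Buyers pay $34.5, sellers receive $21.5

Pre-tax equilibrium: p* = 30.5, q* = 79.
Tax on sellers shifts supply to qs = -43 + 4(p − 13) = -95 + 4p.
353.5 - 9p = -95 + 4p gives buyer price pb = 34.5; sellers receive ps = 34.5 − 13 = 21.5.
New quantity: q = 353.5 − 9(34.5) = 43.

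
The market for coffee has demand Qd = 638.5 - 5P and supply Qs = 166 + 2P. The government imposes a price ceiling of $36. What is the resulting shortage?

Shortage = 220.5

Equilibrium price would be P* = 67.5, so the ceiling at 36 binds.
At P = 36: Qd = 638.5 − 5(36) = 458.5, Qs = 166 + 2(36) = 238.
Shortage = 458.5 − 238 = 220.5.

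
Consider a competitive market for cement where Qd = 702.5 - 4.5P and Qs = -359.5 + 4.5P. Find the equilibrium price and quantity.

Set Qd = Qs: 702.5 - 4.5P = -359.5 + 4.5P.
1062 = 9P, so P* = 118.
Q* = 702.5 − 4.5(118) = 171.5.

P* = 118, Q* = 171.5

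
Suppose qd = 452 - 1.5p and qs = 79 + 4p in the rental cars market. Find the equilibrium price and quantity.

Set qd = qs: 452 - 1.5p = 79 + 4p.
373 = 5.5p, so p* = 746/11.
q* = 452 − 1.5(746/11) = 3853/11.

p* = 746/11, q* = 3853/11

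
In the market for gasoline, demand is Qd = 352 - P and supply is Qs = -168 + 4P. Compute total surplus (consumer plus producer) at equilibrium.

Equilibrium: 352 - P = -168 + 4P gives P* = 104, Q* = 248.
Demand choke price: P = 352; supply starts at P = 42.
CS = ½(352 − 104)(248) = 30752; PS = ½(104 − 42)(248) = 7688.

Total surplus = 38440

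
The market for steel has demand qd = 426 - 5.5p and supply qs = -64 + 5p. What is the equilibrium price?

p* = 140/3

Set qd = qs: 426 - 5.5p = -64 + 5p.
490 = 10.5p, so p* = 140/3.
q* = 426 − 5.5(140/3) = 508/3.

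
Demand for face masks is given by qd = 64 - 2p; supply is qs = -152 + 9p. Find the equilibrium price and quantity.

Set qd = qs: 64 - 2p = -152 + 9p.
216 = 11p, so p* = 216/11.
q* = 64 − 2(216/11) = 272/11.

p* = 216/11, q* = 272/11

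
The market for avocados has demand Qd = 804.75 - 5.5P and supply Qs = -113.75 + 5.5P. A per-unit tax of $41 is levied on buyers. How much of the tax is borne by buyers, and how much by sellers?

Buyers bear $20.5, sellers bear $20.5

Pre-tax equilibrium: P* = 83.5, Q* = 345.5.
Tax on buyers shifts demand to Qd = 804.75 − 5.5(P + 41) = 579.25 - 5.5P.
579.25 - 5.5P = -113.75 + 5.5P gives seller price Ps = 63; buyers pay Pb = 63 + 41 = 104.
New quantity: Q = 804.75 − 5.5(104) = 232.75.
Buyer burden = 104 − 83.5 = 20.5; seller burden = 83.5 − 63 = 20.5.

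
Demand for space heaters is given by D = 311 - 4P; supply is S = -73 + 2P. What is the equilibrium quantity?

Q* = 55

Set D = S: 311 - 4P = -73 + 2P.
384 = 6P, so P* = 64.
Q* = 311 − 4(64) = 55.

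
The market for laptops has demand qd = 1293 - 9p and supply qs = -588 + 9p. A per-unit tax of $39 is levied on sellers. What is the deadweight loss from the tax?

Pre-tax equilibrium: p* = 104.5, q* = 352.5.
Tax on sellers shifts supply to qs = -588 + 9(p − 39) = -939 + 9p.
1293 - 9p = -939 + 9p gives buyer price pb = 124; sellers receive ps = 124 − 39 = 85.
New quantity: q = 1293 − 9(124) = 177.
DWL = ½ × 39 × (352.5 − 177) = 3422.25.

Deadweight loss = 3422.25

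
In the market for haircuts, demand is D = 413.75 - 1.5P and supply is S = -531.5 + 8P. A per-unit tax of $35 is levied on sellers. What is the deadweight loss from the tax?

Deadweight loss = 14700/19

Pre-tax equilibrium: P* = 99.5, Q* = 264.5.
Tax on sellers shifts supply to S = -531.5 + 8(P − 35) = -811.5 + 8P.
413.75 - 1.5P = -811.5 + 8P gives buyer price Pb = 4901/38; sellers receive Ps = 4901/38 − 35 = 3571/38.
New quantity: Q = 413.75 − 1.5(4901/38) = 8371/38.
DWL = ½ × 35 × (264.5 − 8371/38) = 14700/19.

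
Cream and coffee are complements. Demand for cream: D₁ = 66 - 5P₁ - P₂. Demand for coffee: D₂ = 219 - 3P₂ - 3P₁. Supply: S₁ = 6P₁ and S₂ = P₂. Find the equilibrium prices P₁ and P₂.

Market 1: 66 - 5P₁ - P₂ = 6P₁ → 11P₁ + P₂ = 66.
Market 2: 4P₂ + 3P₁ = 219.
Eliminating P₂: 4×(1) − 1×(2) gives 41P₁ = 45, so P₁ = 45/41.
Back-substitute into (2): P₂ = (219 − 3×45/41) / 4 = 2211/41.

P₁ = 45/41, P₂ = 2211/41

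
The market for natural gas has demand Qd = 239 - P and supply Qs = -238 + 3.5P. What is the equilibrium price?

P* = 106

Set Qd = Qs: 239 - P = -238 + 3.5P.
477 = 4.5P, so P* = 106.
Q* = 239 − 1(106) = 133.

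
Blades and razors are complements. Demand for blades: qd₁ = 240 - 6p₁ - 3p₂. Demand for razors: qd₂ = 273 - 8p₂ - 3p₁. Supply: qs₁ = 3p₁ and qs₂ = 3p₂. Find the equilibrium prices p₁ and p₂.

p₁ = 607/30, p₂ = 19.3

Market 1: 240 - 6p₁ - 3p₂ = 3p₁ → 9p₁ + 3p₂ = 240.
Market 2: 11p₂ + 3p₁ = 273.
Eliminating p₂: 11×(1) − 3×(2) gives 90p₁ = 1821, so p₁ = 607/30.
Back-substitute into (2): p₂ = (273 − 3×607/30) / 11 = 19.3.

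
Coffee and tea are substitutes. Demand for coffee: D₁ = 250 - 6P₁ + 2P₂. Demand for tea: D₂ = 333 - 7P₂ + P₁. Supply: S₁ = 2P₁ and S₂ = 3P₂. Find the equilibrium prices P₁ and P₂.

Market 1: 250 - 6P₁ + 2P₂ = 2P₁ → 8P₁ - 2P₂ = 250.
Market 2: 10P₂ - P₁ = 333.
Eliminating P₂: 10×(1) + 2×(2) gives 78P₁ = 3166, so P₁ = 1583/39.
Back-substitute into (2): P₂ = (333 + 1×1583/39) / 10 = 1457/39.

P₁ = 1583/39, P₂ = 1457/39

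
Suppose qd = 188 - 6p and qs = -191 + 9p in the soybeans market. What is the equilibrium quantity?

q* = 36.4

Set qd = qs: 188 - 6p = -191 + 9p.
379 = 15p, so p* = 379/15.
q* = 188 − 6(379/15) = 36.4.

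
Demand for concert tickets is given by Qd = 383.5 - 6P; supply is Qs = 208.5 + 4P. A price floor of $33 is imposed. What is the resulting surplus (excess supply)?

Surplus = 155

Equilibrium price would be P* = 17.5, so the floor at 33 binds.
At P = 33: Qd = 185.5, Qs = 340.5.
Surplus = 340.5 − 185.5 = 155.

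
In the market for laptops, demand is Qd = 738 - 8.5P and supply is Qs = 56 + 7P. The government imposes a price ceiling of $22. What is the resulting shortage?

Equilibrium price would be P* = 44, so the ceiling at 22 binds.
At P = 22: Qd = 738 − 8.5(22) = 551, Qs = 56 + 7(22) = 210.
Shortage = 551 − 210 = 341.

Shortage = 341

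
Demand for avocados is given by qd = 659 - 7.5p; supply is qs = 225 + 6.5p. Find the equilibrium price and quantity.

Set qd = qs: 659 - 7.5p = 225 + 6.5p.
434 = 14p, so p* = 31.
q* = 659 − 7.5(31) = 426.5.

p* = 31, q* = 426.5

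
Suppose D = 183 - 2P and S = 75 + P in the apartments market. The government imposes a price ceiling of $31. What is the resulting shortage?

Shortage = 15

Equilibrium price would be P* = 36, so the ceiling at 31 binds.
At P = 31: D = 183 − 2(31) = 121, S = 75 + 1(31) = 106.
Shortage = 121 − 106 = 15.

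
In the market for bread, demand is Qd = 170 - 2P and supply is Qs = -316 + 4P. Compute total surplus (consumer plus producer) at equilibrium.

Equilibrium: 170 - 2P = -316 + 4P gives P* = 81, Q* = 8.
Demand choke price: P = 85; supply starts at P = 79.
CS = ½(85 − 81)(8) = 16; PS = ½(81 − 79)(8) = 8.

Total surplus = 24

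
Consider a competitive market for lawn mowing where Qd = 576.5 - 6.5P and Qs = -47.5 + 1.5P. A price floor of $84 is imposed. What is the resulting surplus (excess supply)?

Surplus = 48

Equilibrium price would be P* = 78, so the floor at 84 binds.
At P = 84: Qd = 30.5, Qs = 78.5.
Surplus = 78.5 − 30.5 = 48.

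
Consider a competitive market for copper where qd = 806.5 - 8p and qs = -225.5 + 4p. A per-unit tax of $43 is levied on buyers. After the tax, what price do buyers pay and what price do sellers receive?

Buyers pay 301/3, sellers receive 172/3

Pre-tax equilibrium: p* = 86, q* = 118.5.
Tax on buyers shifts demand to qd = 806.5 − 8(p + 43) = 462.5 - 8p.
462.5 - 8p = -225.5 + 4p gives seller price ps = 172/3; buyers pay pb = 172/3 + 43 = 301/3.
New quantity: q = 806.5 − 8(301/3) = 23/6.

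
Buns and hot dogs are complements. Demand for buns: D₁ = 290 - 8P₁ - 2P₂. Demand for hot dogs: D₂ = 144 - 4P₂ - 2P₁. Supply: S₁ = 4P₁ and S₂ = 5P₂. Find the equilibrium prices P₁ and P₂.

P₁ = 1161/52, P₂ = 287/26

Market 1: 290 - 8P₁ - 2P₂ = 4P₁ → 12P₁ + 2P₂ = 290.
Market 2: 9P₂ + 2P₁ = 144.
Eliminating P₂: 9×(1) − 2×(2) gives 104P₁ = 2322, so P₁ = 1161/52.
Back-substitute into (2): P₂ = (144 − 2×1161/52) / 9 = 287/26.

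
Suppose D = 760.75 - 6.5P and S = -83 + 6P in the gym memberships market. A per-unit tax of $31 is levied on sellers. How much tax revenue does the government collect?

Pre-tax equilibrium: P* = 67.5, Q* = 322.
Tax on sellers shifts supply to S = -83 + 6(P − 31) = -269 + 6P.
760.75 - 6.5P = -269 + 6P gives buyer price Pb = 82.38; sellers receive Ps = 82.38 − 31 = 51.38.
New quantity: Q = 760.75 − 6.5(82.38) = 225.28.
Revenue = 31 × 225.28 = 6983.68.

Tax revenue = 6983.68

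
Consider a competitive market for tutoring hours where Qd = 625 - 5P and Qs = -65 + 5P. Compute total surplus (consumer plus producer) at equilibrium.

Equilibrium: 625 - 5P = -65 + 5P gives P* = 69, Q* = 280.
Demand choke price: P = 125; supply starts at P = 13.
CS = ½(125 − 69)(280) = 7840; PS = ½(69 − 13)(280) = 7840.

Total surplus = 15680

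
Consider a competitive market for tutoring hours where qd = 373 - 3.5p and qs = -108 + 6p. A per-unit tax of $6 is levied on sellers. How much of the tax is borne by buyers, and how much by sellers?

Pre-tax equilibrium: p* = 962/19, q* = 3720/19.
Tax on sellers shifts supply to qs = -108 + 6(p − 6) = -144 + 6p.
373 - 3.5p = -144 + 6p gives buyer price pb = 1034/19; sellers receive ps = 1034/19 − 6 = 920/19.
New quantity: q = 373 − 3.5(1034/19) = 3468/19.
Buyer burden = 1034/19 − 962/19 = 72/19; seller burden = 962/19 − 920/19 = 42/19.

Buyers bear 72/19, sellers bear 42/19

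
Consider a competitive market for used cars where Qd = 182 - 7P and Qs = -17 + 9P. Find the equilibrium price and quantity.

Set Qd = Qs: 182 - 7P = -17 + 9P.
199 = 16P, so P* = 12.4375.
Q* = 182 − 7(12.4375) = 94.9375.

P* = 12.4375, Q* = 94.9375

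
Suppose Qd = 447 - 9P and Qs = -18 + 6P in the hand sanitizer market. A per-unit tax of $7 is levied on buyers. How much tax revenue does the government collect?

Pre-tax equilibrium: P* = 31, Q* = 168.
Tax on buyers shifts demand to Qd = 447 − 9(P + 7) = 384 - 9P.
384 - 9P = -18 + 6P gives seller price Ps = 26.8; buyers pay Pb = 26.8 + 7 = 33.8.
New quantity: Q = 447 − 9(33.8) = 142.8.
Revenue = 7 × 142.8 = 999.6.

Tax revenue = 999.6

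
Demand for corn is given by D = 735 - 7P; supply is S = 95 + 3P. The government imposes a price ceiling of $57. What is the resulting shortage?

Equilibrium price would be P* = 64, so the ceiling at 57 binds.
At P = 57: D = 735 − 7(57) = 336, S = 95 + 3(57) = 266.
Shortage = 336 − 266 = 70.

Shortage = 70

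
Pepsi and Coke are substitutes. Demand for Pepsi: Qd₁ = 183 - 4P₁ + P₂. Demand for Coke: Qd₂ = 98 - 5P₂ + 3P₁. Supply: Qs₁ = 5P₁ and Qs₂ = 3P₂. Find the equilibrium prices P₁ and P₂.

P₁ = 1562/69, P₂ = 477/23

Market 1: 183 - 4P₁ + P₂ = 5P₁ → 9P₁ - P₂ = 183.
Market 2: 8P₂ - 3P₁ = 98.
Eliminating P₂: 8×(1) + 1×(2) gives 69P₁ = 1562, so P₁ = 1562/69.
Back-substitute into (2): P₂ = (98 + 3×1562/69) / 8 = 477/23.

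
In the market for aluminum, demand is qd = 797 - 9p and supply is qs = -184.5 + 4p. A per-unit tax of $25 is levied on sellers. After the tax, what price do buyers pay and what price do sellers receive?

Buyers pay 2163/26, sellers receive 1513/26

Pre-tax equilibrium: p* = 75.5, q* = 117.5.
Tax on sellers shifts supply to qs = -184.5 + 4(p − 25) = -284.5 + 4p.
797 - 9p = -284.5 + 4p gives buyer price pb = 2163/26; sellers receive ps = 2163/26 − 25 = 1513/26.
New quantity: q = 797 − 9(2163/26) = 1255/26.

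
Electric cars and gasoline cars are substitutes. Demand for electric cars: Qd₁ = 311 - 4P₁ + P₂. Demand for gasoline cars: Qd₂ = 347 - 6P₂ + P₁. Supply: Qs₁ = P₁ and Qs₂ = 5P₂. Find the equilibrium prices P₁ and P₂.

Market 1: 311 - 4P₁ + P₂ = P₁ → 5P₁ - P₂ = 311.
Market 2: 11P₂ - P₁ = 347.
Eliminating P₂: 11×(1) + 1×(2) gives 54P₁ = 3768, so P₁ = 628/9.
Back-substitute into (2): P₂ = (347 + 1×628/9) / 11 = 341/9.

P₁ = 628/9, P₂ = 341/9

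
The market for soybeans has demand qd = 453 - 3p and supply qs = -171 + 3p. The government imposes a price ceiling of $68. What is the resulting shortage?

Equilibrium price would be p* = 104, so the ceiling at 68 binds.
At p = 68: qd = 453 − 3(68) = 249, qs = -171 + 3(68) = 33.
Shortage = 249 − 33 = 216.

Shortage = 216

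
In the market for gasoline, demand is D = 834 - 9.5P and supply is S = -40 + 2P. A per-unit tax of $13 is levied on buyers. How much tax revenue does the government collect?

Tax revenue = 27066/23

Pre-tax equilibrium: P* = 76, Q* = 112.
Tax on buyers shifts demand to D = 834 − 9.5(P + 13) = 710.5 - 9.5P.
710.5 - 9.5P = -40 + 2P gives seller price Ps = 1501/23; buyers pay Pb = 1501/23 + 13 = 1800/23.
New quantity: Q = 834 − 9.5(1800/23) = 2082/23.
Revenue = 13 × 2082/23 = 27066/23.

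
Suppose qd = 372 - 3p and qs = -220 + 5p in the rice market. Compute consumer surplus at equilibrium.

Equilibrium: 372 - 3p = -220 + 5p gives p* = 74, q* = 150.
Demand choke price (qd = 0): p = 124.
CS = ½(124 − 74)(150) = 3750.

Consumer surplus = 3750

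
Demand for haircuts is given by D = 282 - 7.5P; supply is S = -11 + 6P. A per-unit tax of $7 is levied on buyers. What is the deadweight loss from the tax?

Deadweight loss = 245/3

Pre-tax equilibrium: P* = 586/27, Q* = 1073/9.
Tax on buyers shifts demand to D = 282 − 7.5(P + 7) = 229.5 - 7.5P.
229.5 - 7.5P = -11 + 6P gives seller price Ps = 481/27; buyers pay Pb = 481/27 + 7 = 670/27.
New quantity: Q = 282 − 7.5(670/27) = 863/9.
DWL = ½ × 7 × (1073/9 − 863/9) = 245/3.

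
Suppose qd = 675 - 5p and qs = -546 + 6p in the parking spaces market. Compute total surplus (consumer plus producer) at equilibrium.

Equilibrium: 675 - 5p = -546 + 6p gives p* = 111, q* = 120.
Demand choke price: p = 135; supply starts at p = 91.
CS = ½(135 − 111)(120) = 1440; PS = ½(111 − 91)(120) = 1200.

Total surplus = 2640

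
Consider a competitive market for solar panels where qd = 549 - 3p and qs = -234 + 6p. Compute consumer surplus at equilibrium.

Consumer surplus = 13824

Equilibrium: 549 - 3p = -234 + 6p gives p* = 87, q* = 288.
Demand choke price (qd = 0): p = 183.
CS = ½(183 − 87)(288) = 13824.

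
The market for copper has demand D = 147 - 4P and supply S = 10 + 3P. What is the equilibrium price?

P* = 137/7

Set D = S: 147 - 4P = 10 + 3P.
137 = 7P, so P* = 137/7.
Q* = 147 − 4(137/7) = 481/7.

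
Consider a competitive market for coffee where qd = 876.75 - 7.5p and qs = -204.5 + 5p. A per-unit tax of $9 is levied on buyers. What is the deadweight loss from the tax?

Pre-tax equilibrium: p* = 86.5, q* = 228.
Tax on buyers shifts demand to qd = 876.75 − 7.5(p + 9) = 809.25 - 7.5p.
809.25 - 7.5p = -204.5 + 5p gives seller price ps = 81.1; buyers pay pb = 81.1 + 9 = 90.1.
New quantity: q = 876.75 − 7.5(90.1) = 201.
DWL = ½ × 9 × (228 − 201) = 121.5.

Deadweight loss = 121.5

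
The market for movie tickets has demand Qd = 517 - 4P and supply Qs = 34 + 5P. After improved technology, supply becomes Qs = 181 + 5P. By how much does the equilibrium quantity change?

ΔQ = 196/3

Original equilibrium: P* = 161/3, Q* = 907/3.
New equilibrium: 517 - 4P = 181 + 5P, so 336 = 9P and P' = 112/3; Q' = 517 − 4(112/3) = 1103/3.
Change in quantity: 1103/3 − 907/3 = 196/3.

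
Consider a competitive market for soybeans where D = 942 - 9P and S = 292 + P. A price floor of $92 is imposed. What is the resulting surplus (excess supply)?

Equilibrium price would be P* = 65, so the floor at 92 binds.
At P = 92: D = 114, S = 384.
Surplus = 384 − 114 = 270.

Surplus = 270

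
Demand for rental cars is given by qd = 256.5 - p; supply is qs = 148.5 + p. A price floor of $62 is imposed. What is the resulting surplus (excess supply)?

Surplus = 16

Equilibrium price would be p* = 54, so the floor at 62 binds.
At p = 62: qd = 194.5, qs = 210.5.
Surplus = 210.5 − 194.5 = 16.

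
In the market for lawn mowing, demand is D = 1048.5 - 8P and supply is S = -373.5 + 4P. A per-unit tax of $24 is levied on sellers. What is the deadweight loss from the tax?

Deadweight loss = 768

Pre-tax equilibrium: P* = 118.5, Q* = 100.5.
Tax on sellers shifts supply to S = -373.5 + 4(P − 24) = -469.5 + 4P.
1048.5 - 8P = -469.5 + 4P gives buyer price Pb = 126.5; sellers receive Ps = 126.5 − 24 = 102.5.
New quantity: Q = 1048.5 − 8(126.5) = 36.5.
DWL = ½ × 24 × (100.5 − 36.5) = 768.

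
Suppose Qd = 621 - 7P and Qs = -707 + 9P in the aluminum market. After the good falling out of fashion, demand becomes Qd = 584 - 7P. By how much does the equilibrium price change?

ΔP = -2.3125

Original equilibrium: P* = 83, Q* = 40.
New equilibrium: 584 - 7P = -707 + 9P, so 1291 = 16P and P' = 80.6875; Q' = 584 − 7(80.6875) = 19.1875.
Change in price: 80.6875 − 83 = -2.3125.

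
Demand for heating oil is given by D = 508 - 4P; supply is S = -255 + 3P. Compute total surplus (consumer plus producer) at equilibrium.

Equilibrium: 508 - 4P = -255 + 3P gives P* = 109, Q* = 72.
Demand choke price: P = 127; supply starts at P = 85.
CS = ½(127 − 109)(72) = 648; PS = ½(109 − 85)(72) = 864.

Total surplus = 1512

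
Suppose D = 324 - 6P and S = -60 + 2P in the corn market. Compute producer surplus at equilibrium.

Producer surplus = 324

Equilibrium: 324 - 6P = -60 + 2P gives P* = 48, Q* = 36.
Supply starts at P = 30 (where S = 0).
PS = ½(48 − 30)(36) = 324.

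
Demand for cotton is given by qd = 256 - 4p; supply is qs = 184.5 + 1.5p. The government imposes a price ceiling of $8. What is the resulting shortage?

Shortage = 27.5

Equilibrium price would be p* = 13, so the ceiling at 8 binds.
At p = 8: qd = 256 − 4(8) = 224, qs = 184.5 + 1.5(8) = 196.5.
Shortage = 224 − 196.5 = 27.5.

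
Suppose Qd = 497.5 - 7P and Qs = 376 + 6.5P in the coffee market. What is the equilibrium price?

P* = 9

Set Qd = Qs: 497.5 - 7P = 376 + 6.5P.
121.5 = 13.5P, so P* = 9.
Q* = 497.5 − 7(9) = 434.5.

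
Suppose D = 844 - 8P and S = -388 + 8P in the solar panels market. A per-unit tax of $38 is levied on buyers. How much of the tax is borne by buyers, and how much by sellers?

Buyers bear $19, sellers bear $19

Pre-tax equilibrium: P* = 77, Q* = 228.
Tax on buyers shifts demand to D = 844 − 8(P + 38) = 540 - 8P.
540 - 8P = -388 + 8P gives seller price Ps = 58; buyers pay Pb = 58 + 38 = 96.
New quantity: Q = 844 − 8(96) = 76.
Buyer burden = 96 − 77 = 19; seller burden = 77 − 58 = 19.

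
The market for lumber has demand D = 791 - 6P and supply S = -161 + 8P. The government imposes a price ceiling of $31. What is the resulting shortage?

Shortage = 518

Equilibrium price would be P* = 68, so the ceiling at 31 binds.
At P = 31: D = 791 − 6(31) = 605, S = -161 + 8(31) = 87.
Shortage = 605 − 87 = 518.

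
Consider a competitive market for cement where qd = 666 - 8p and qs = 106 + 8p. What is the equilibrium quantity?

q* = 386

Set qd = qs: 666 - 8p = 106 + 8p.
560 = 16p, so p* = 35.
q* = 666 − 8(35) = 386.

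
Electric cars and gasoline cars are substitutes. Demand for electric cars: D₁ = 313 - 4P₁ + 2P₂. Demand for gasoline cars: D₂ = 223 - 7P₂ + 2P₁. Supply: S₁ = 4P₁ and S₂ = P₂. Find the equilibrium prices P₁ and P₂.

Market 1: 313 - 4P₁ + 2P₂ = 4P₁ → 8P₁ - 2P₂ = 313.
Market 2: 8P₂ - 2P₁ = 223.
Eliminating P₂: 8×(1) + 2×(2) gives 60P₁ = 2950, so P₁ = 295/6.
Back-substitute into (2): P₂ = (223 + 2×295/6) / 8 = 241/6.

P₁ = 295/6, P₂ = 241/6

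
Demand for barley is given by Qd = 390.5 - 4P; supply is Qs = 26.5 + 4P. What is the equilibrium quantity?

Set Qd = Qs: 390.5 - 4P = 26.5 + 4P.
364 = 8P, so P* = 45.5.
Q* = 390.5 − 4(45.5) = 208.5.

Q* = 208.5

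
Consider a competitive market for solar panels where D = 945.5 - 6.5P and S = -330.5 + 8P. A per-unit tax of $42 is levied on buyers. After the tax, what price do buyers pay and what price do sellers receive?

Pre-tax equilibrium: P* = 88, Q* = 373.5.
Tax on buyers shifts demand to D = 945.5 − 6.5(P + 42) = 672.5 - 6.5P.
672.5 - 6.5P = -330.5 + 8P gives seller price Ps = 2006/29; buyers pay Pb = 2006/29 + 42 = 3224/29.
New quantity: Q = 945.5 − 6.5(3224/29) = 12927/58.

Buyers pay 3224/29, sellers receive 2006/29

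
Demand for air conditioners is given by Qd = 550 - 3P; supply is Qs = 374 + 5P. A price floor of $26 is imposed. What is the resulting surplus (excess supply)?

Equilibrium price would be P* = 22, so the floor at 26 binds.
At P = 26: Qd = 472, Qs = 504.
Surplus = 504 − 472 = 32.

Surplus = 32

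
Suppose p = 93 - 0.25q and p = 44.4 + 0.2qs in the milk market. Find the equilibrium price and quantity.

p* = 66, q* = 108

Set the two price expressions equal: 93 - 0.25q = 44.4 + 0.2q.
48.6 = 0.45q, so q* = 108.
p* = 93 − (0.25)(108) = 66.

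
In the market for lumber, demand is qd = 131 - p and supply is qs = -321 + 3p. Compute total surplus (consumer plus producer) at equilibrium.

Total surplus = 216

Equilibrium: 131 - p = -321 + 3p gives p* = 113, q* = 18.
Demand choke price: p = 131; supply starts at p = 107.
CS = ½(131 − 113)(18) = 162; PS = ½(113 − 107)(18) = 54.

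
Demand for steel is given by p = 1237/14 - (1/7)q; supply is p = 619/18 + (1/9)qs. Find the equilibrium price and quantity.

Set the two price expressions equal: 1237/14 - (1/7)q = 619/18 + (1/9)q.
3400/63 = (16/63)q, so q* = 212.5.
p* = 1237/14 − (1/7)(212.5) = 58.

p* = 58, q* = 212.5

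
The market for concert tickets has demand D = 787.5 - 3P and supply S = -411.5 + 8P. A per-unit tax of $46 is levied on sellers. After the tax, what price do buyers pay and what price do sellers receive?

Pre-tax equilibrium: P* = 109, Q* = 460.5.
Tax on sellers shifts supply to S = -411.5 + 8(P − 46) = -779.5 + 8P.
787.5 - 3P = -779.5 + 8P gives buyer price Pb = 1567/11; sellers receive Ps = 1567/11 − 46 = 1061/11.
New quantity: Q = 787.5 − 3(1567/11) = 7923/22.

Buyers pay 1567/11, sellers receive 1061/11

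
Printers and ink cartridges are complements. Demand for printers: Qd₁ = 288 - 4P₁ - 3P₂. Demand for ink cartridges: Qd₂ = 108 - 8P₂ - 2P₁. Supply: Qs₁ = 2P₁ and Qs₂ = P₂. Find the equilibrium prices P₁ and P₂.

P₁ = 47.25, P₂ = 1.5

Market 1: 288 - 4P₁ - 3P₂ = 2P₁ → 6P₁ + 3P₂ = 288.
Market 2: 9P₂ + 2P₁ = 108.
Eliminating P₂: 9×(1) − 3×(2) gives 48P₁ = 2268, so P₁ = 47.25.
Back-substitute into (2): P₂ = (108 − 2×47.25) / 9 = 1.5.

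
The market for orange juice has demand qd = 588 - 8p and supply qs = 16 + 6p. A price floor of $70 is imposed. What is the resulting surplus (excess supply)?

Equilibrium price would be p* = 286/7, so the floor at 70 binds.
At p = 70: qd = 28, qs = 436.
Surplus = 436 − 28 = 408.

Surplus = 408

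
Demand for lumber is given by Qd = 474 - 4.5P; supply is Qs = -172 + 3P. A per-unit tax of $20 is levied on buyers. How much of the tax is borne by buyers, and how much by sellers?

Pre-tax equilibrium: P* = 1292/15, Q* = 86.4.
Tax on buyers shifts demand to Qd = 474 − 4.5(P + 20) = 384 - 4.5P.
384 - 4.5P = -172 + 3P gives seller price Ps = 1112/15; buyers pay Pb = 1112/15 + 20 = 1412/15.
New quantity: Q = 474 − 4.5(1412/15) = 50.4.
Buyer burden = 1412/15 − 1292/15 = 8; seller burden = 1292/15 − 1112/15 = 12.

Buyers bear $8, sellers bear $12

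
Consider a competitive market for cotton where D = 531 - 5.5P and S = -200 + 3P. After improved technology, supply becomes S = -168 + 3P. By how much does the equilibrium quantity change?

Original equilibrium: P* = 86, Q* = 58.
New equilibrium: 531 - 5.5P = -168 + 3P, so 699 = 8.5P and P' = 1398/17; Q' = 531 − 5.5(1398/17) = 1338/17.
Change in quantity: 1338/17 − 58 = 352/17.

ΔQ = 352/17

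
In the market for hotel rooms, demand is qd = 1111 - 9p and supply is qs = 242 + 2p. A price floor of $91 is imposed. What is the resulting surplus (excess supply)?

Equilibrium price would be p* = 79, so the floor at 91 binds.
At p = 91: qd = 292, qs = 424.
Surplus = 424 − 292 = 132.

Surplus = 132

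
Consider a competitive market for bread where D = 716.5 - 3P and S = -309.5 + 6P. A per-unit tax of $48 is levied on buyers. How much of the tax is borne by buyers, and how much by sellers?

Pre-tax equilibrium: P* = 114, Q* = 374.5.
Tax on buyers shifts demand to D = 716.5 − 3(P + 48) = 572.5 - 3P.
572.5 - 3P = -309.5 + 6P gives seller price Ps = 98; buyers pay Pb = 98 + 48 = 146.
New quantity: Q = 716.5 − 3(146) = 278.5.
Buyer burden = 146 − 114 = 32; seller burden = 114 − 98 = 16.

Buyers bear $32, sellers bear $16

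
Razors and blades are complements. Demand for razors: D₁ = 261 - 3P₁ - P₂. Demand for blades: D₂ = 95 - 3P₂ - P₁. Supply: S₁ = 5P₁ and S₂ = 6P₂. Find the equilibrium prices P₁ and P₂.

Market 1: 261 - 3P₁ - P₂ = 5P₁ → 8P₁ + P₂ = 261.
Market 2: 9P₂ + P₁ = 95.
Eliminating P₂: 9×(1) − 1×(2) gives 71P₁ = 2254, so P₁ = 2254/71.
Back-substitute into (2): P₂ = (95 − 1×2254/71) / 9 = 499/71.

P₁ = 2254/71, P₂ = 499/71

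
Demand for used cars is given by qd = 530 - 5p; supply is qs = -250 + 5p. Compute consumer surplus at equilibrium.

Consumer surplus = 1960

Equilibrium: 530 - 5p = -250 + 5p gives p* = 78, q* = 140.
Demand choke price (qd = 0): p = 106.
CS = ½(106 − 78)(140) = 1960.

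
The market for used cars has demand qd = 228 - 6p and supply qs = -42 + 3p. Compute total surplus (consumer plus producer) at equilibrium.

Equilibrium: 228 - 6p = -42 + 3p gives p* = 30, q* = 48.
Demand choke price: p = 38; supply starts at p = 14.
CS = ½(38 − 30)(48) = 192; PS = ½(30 − 14)(48) = 384.

Total surplus = 576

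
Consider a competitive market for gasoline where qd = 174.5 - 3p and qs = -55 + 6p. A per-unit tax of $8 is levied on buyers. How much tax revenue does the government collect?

Tax revenue = 656

Pre-tax equilibrium: p* = 25.5, q* = 98.
Tax on buyers shifts demand to qd = 174.5 − 3(p + 8) = 150.5 - 3p.
150.5 - 3p = -55 + 6p gives seller price ps = 137/6; buyers pay pb = 137/6 + 8 = 185/6.
New quantity: q = 174.5 − 3(185/6) = 82.
Revenue = 8 × 82 = 656.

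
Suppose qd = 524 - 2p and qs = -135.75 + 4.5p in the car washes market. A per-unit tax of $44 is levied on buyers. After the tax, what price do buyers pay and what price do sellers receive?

Pre-tax equilibrium: p* = 101.5, q* = 321.
Tax on buyers shifts demand to qd = 524 − 2(p + 44) = 436 - 2p.
436 - 2p = -135.75 + 4.5p gives seller price ps = 2287/26; buyers pay pb = 2287/26 + 44 = 3431/26.
New quantity: q = 524 − 2(3431/26) = 3381/13.

Buyers pay 3431/26, sellers receive 2287/26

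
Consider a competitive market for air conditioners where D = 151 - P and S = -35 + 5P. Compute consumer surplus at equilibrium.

Consumer surplus = 7200

Equilibrium: 151 - P = -35 + 5P gives P* = 31, Q* = 120.
Demand choke price (D = 0): P = 151.
CS = ½(151 − 31)(120) = 7200.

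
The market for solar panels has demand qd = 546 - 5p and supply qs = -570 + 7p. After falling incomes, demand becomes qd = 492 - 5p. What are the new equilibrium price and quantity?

p' = 88.5, q' = 49.5

Original equilibrium: p* = 93, q* = 81.
New equilibrium: 492 - 5p = -570 + 7p, so 1062 = 12p and p' = 88.5; q' = 492 − 5(88.5) = 49.5.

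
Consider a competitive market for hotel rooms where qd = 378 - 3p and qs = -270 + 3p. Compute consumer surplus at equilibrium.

Consumer surplus = 486

Equilibrium: 378 - 3p = -270 + 3p gives p* = 108, q* = 54.
Demand choke price (qd = 0): p = 126.
CS = ½(126 − 108)(54) = 486.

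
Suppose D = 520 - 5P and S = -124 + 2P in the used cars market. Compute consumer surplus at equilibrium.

Equilibrium: 520 - 5P = -124 + 2P gives P* = 92, Q* = 60.
Demand choke price (D = 0): P = 104.
CS = ½(104 − 92)(60) = 360.

Consumer surplus = 360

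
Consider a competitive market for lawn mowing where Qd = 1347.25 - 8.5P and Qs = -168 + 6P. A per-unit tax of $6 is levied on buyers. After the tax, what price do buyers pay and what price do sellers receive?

Pre-tax equilibrium: P* = 104.5, Q* = 459.
Tax on buyers shifts demand to Qd = 1347.25 − 8.5(P + 6) = 1296.25 - 8.5P.
1296.25 - 8.5P = -168 + 6P gives seller price Ps = 5857/58; buyers pay Pb = 5857/58 + 6 = 6205/58.
New quantity: Q = 1347.25 − 8.5(6205/58) = 12699/29.

Buyers pay 6205/58, sellers receive 5857/58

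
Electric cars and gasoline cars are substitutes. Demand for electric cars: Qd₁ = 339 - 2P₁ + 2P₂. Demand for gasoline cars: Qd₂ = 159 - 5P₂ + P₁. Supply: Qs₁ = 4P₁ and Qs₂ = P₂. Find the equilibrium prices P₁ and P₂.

P₁ = 1176/17, P₂ = 1293/34

Market 1: 339 - 2P₁ + 2P₂ = 4P₁ → 6P₁ - 2P₂ = 339.
Market 2: 6P₂ - P₁ = 159.
Eliminating P₂: 6×(1) + 2×(2) gives 34P₁ = 2352, so P₁ = 1176/17.
Back-substitute into (2): P₂ = (159 + 1×1176/17) / 6 = 1293/34.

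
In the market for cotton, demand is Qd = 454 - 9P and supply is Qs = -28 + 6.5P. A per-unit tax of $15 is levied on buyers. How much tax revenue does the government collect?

Tax revenue = 54645/31

Pre-tax equilibrium: P* = 964/31, Q* = 5398/31.
Tax on buyers shifts demand to Qd = 454 − 9(P + 15) = 319 - 9P.
319 - 9P = -28 + 6.5P gives seller price Ps = 694/31; buyers pay Pb = 694/31 + 15 = 1159/31.
New quantity: Q = 454 − 9(1159/31) = 3643/31.
Revenue = 15 × 3643/31 = 54645/31.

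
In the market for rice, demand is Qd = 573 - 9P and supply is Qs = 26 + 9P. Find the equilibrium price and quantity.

P* = 547/18, Q* = 299.5

Set Qd = Qs: 573 - 9P = 26 + 9P.
547 = 18P, so P* = 547/18.
Q* = 573 − 9(547/18) = 299.5.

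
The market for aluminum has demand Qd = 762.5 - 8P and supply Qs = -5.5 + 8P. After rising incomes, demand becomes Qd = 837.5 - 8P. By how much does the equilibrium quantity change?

Original equilibrium: P* = 48, Q* = 378.5.
New equilibrium: 837.5 - 8P = -5.5 + 8P, so 843 = 16P and P' = 52.6875; Q' = 837.5 − 8(52.6875) = 416.
Change in quantity: 416 − 378.5 = 37.5.

ΔQ = 37.5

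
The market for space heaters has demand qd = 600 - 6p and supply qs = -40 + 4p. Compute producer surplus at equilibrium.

Equilibrium: 600 - 6p = -40 + 4p gives p* = 64, q* = 216.
Supply starts at p = 10 (where qs = 0).
PS = ½(64 − 10)(216) = 5832.

Producer surplus = 5832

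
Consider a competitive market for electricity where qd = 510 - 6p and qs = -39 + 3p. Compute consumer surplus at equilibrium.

Equilibrium: 510 - 6p = -39 + 3p gives p* = 61, q* = 144.
Demand choke price (qd = 0): p = 85.
CS = ½(85 − 61)(144) = 1728.

Consumer surplus = 1728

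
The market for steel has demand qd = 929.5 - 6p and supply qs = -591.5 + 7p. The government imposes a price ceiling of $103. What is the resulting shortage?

Equilibrium price would be p* = 117, so the ceiling at 103 binds.
At p = 103: qd = 929.5 − 6(103) = 311.5, qs = -591.5 + 7(103) = 129.5.
Shortage = 311.5 − 129.5 = 182.

Shortage = 182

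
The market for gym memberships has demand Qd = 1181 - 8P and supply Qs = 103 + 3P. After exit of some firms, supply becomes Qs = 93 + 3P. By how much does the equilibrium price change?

Original equilibrium: P* = 98, Q* = 397.
New equilibrium: 1181 - 8P = 93 + 3P, so 1088 = 11P and P' = 1088/11; Q' = 1181 − 8(1088/11) = 4287/11.
Change in price: 1088/11 − 98 = 10/11.

ΔP = 10/11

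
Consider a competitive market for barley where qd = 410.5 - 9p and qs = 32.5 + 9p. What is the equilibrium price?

Set qd = qs: 410.5 - 9p = 32.5 + 9p.
378 = 18p, so p* = 21.
q* = 410.5 − 9(21) = 221.5.

p* = 21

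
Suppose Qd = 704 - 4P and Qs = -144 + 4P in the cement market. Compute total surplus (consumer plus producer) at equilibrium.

Total surplus = 19600

Equilibrium: 704 - 4P = -144 + 4P gives P* = 106, Q* = 280.
Demand choke price: P = 176; supply starts at P = 36.
CS = ½(176 − 106)(280) = 9800; PS = ½(106 − 36)(280) = 9800.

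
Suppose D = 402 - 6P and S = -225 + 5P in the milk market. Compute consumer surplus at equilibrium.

Consumer surplus = 300

Equilibrium: 402 - 6P = -225 + 5P gives P* = 57, Q* = 60.
Demand choke price (D = 0): P = 67.
CS = ½(67 − 57)(60) = 300.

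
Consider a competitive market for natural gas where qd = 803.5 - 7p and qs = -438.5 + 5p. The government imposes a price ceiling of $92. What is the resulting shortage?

Equilibrium price would be p* = 103.5, so the ceiling at 92 binds.
At p = 92: qd = 803.5 − 7(92) = 159.5, qs = -438.5 + 5(92) = 21.5.
Shortage = 159.5 − 21.5 = 138.

Shortage = 138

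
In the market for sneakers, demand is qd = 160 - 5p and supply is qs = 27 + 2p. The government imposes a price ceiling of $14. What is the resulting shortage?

Equilibrium price would be p* = 19, so the ceiling at 14 binds.
At p = 14: qd = 160 − 5(14) = 90, qs = 27 + 2(14) = 55.
Shortage = 90 − 55 = 35.

Shortage = 35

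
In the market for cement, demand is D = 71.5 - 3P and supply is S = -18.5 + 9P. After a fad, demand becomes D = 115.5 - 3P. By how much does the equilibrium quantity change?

Original equilibrium: P* = 7.5, Q* = 49.
New equilibrium: 115.5 - 3P = -18.5 + 9P, so 134 = 12P and P' = 67/6; Q' = 115.5 − 3(67/6) = 82.
Change in quantity: 82 − 49 = 33.

ΔQ = 33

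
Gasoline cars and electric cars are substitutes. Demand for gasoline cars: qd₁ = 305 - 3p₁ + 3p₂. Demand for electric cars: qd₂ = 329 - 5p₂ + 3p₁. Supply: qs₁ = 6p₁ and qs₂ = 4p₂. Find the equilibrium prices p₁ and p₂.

Market 1: 305 - 3p₁ + 3p₂ = 6p₁ → 9p₁ - 3p₂ = 305.
Market 2: 9p₂ - 3p₁ = 329.
Eliminating p₂: 9×(1) + 3×(2) gives 72p₁ = 3732, so p₁ = 311/6.
Back-substitute into (2): p₂ = (329 + 3×311/6) / 9 = 323/6.

p₁ = 311/6, p₂ = 323/6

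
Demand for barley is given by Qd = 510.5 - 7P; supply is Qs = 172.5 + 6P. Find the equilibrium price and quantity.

P* = 26, Q* = 328.5

Set Qd = Qs: 510.5 - 7P = 172.5 + 6P.
338 = 13P, so P* = 26.
Q* = 510.5 − 7(26) = 328.5.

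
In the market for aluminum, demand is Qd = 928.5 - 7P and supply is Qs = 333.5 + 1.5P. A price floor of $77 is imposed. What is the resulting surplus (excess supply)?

Surplus = 59.5

Equilibrium price would be P* = 70, so the floor at 77 binds.
At P = 77: Qd = 389.5, Qs = 449.
Surplus = 449 − 389.5 = 59.5.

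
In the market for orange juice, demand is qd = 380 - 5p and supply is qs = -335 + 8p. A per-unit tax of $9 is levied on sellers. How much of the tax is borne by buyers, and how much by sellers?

Pre-tax equilibrium: p* = 55, q* = 105.
Tax on sellers shifts supply to qs = -335 + 8(p − 9) = -407 + 8p.
380 - 5p = -407 + 8p gives buyer price pb = 787/13; sellers receive ps = 787/13 − 9 = 670/13.
New quantity: q = 380 − 5(787/13) = 1005/13.
Buyer burden = 787/13 − 55 = 72/13; seller burden = 55 − 670/13 = 45/13.

Buyers bear 72/13, sellers bear 45/13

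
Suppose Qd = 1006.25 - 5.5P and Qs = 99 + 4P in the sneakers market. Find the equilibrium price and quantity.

P* = 95.5, Q* = 481

Set Qd = Qs: 1006.25 - 5.5P = 99 + 4P.
907.25 = 9.5P, so P* = 95.5.
Q* = 1006.25 − 5.5(95.5) = 481.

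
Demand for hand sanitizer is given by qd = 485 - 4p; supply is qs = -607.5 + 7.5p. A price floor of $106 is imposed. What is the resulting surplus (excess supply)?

Surplus = 126.5

Equilibrium price would be p* = 95, so the floor at 106 binds.
At p = 106: qd = 61, qs = 187.5.
Surplus = 187.5 − 61 = 126.5.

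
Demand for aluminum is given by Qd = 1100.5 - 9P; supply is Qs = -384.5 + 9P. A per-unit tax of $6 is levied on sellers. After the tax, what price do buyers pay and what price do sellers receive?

Buyers pay $85.5, sellers receive $79.5

Pre-tax equilibrium: P* = 82.5, Q* = 358.
Tax on sellers shifts supply to Qs = -384.5 + 9(P − 6) = -438.5 + 9P.
1100.5 - 9P = -438.5 + 9P gives buyer price Pb = 85.5; sellers receive Ps = 85.5 − 6 = 79.5.
New quantity: Q = 1100.5 − 9(85.5) = 331.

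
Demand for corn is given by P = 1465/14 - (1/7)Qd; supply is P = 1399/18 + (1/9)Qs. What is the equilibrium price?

P* = 89.5

Set the two price expressions equal: 1465/14 - (1/7)Q = 1399/18 + (1/9)Q.
1696/63 = (16/63)Q, so Q* = 106.
P* = 1465/14 − (1/7)(106) = 89.5.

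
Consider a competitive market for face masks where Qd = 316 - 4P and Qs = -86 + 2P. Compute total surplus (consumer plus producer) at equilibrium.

Total surplus = 864

Equilibrium: 316 - 4P = -86 + 2P gives P* = 67, Q* = 48.
Demand choke price: P = 79; supply starts at P = 43.
CS = ½(79 − 67)(48) = 288; PS = ½(67 − 43)(48) = 576.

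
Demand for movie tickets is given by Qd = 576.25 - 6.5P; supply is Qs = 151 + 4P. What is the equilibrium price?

P* = 40.5

Set Qd = Qs: 576.25 - 6.5P = 151 + 4P.
425.25 = 10.5P, so P* = 40.5.
Q* = 576.25 − 6.5(40.5) = 313.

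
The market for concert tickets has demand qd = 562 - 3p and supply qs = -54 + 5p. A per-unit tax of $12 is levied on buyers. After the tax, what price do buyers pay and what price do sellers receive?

Buyers pay $84.5, sellers receive $72.5

Pre-tax equilibrium: p* = 77, q* = 331.
Tax on buyers shifts demand to qd = 562 − 3(p + 12) = 526 - 3p.
526 - 3p = -54 + 5p gives seller price ps = 72.5; buyers pay pb = 72.5 + 12 = 84.5.
New quantity: q = 562 − 3(84.5) = 308.5.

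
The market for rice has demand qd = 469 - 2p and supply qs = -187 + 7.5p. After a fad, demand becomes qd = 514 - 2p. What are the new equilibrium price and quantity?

p' = 1402/19, q' = 6962/19

Original equilibrium: p* = 1312/19, q* = 6287/19.
New equilibrium: 514 - 2p = -187 + 7.5p, so 701 = 9.5p and p' = 1402/19; q' = 514 − 2(1402/19) = 6962/19.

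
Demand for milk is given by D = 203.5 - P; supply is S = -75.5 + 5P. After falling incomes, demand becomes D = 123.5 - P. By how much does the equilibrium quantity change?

ΔQ = -200/3

Original equilibrium: P* = 46.5, Q* = 157.
New equilibrium: 123.5 - P = -75.5 + 5P, so 199 = 6P and P' = 199/6; Q' = 123.5 − 1(199/6) = 271/3.
Change in quantity: 271/3 − 157 = -200/3.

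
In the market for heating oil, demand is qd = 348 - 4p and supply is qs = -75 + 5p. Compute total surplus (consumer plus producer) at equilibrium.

Equilibrium: 348 - 4p = -75 + 5p gives p* = 47, q* = 160.
Demand choke price: p = 87; supply starts at p = 15.
CS = ½(87 − 47)(160) = 3200; PS = ½(47 − 15)(160) = 2560.

Total surplus = 5760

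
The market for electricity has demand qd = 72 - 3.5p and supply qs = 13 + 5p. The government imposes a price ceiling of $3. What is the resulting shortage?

Shortage = 33.5

Equilibrium price would be p* = 118/17, so the ceiling at 3 binds.
At p = 3: qd = 72 − 3.5(3) = 61.5, qs = 13 + 5(3) = 28.
Shortage = 61.5 − 28 = 33.5.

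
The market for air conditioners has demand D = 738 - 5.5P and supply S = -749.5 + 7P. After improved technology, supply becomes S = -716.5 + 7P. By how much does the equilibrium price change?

ΔP = -2.64

Original equilibrium: P* = 119, Q* = 83.5.
New equilibrium: 738 - 5.5P = -716.5 + 7P, so 1454.5 = 12.5P and P' = 116.36; Q' = 738 − 5.5(116.36) = 98.02.
Change in price: 116.36 − 119 = -2.64.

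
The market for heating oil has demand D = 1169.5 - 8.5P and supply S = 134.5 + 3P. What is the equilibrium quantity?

Set D = S: 1169.5 - 8.5P = 134.5 + 3P.
1035 = 11.5P, so P* = 90.
Q* = 1169.5 − 8.5(90) = 404.5.

Q* = 404.5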